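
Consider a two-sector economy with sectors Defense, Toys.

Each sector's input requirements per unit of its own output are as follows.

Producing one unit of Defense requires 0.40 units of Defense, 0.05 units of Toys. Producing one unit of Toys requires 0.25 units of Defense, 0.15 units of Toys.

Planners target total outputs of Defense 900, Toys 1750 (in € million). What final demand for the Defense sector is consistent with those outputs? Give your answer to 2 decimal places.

I − A =
  [   0.60    -0.25]
  [  -0.05     0.85]
d = (I − A) x:
  d_1 = (+0.60)·900 + (-0.25)·1750 = 102.50
  d_2 = (-0.05)·900 + (+0.85)·1750 = 1442.50

d_1 = 102.50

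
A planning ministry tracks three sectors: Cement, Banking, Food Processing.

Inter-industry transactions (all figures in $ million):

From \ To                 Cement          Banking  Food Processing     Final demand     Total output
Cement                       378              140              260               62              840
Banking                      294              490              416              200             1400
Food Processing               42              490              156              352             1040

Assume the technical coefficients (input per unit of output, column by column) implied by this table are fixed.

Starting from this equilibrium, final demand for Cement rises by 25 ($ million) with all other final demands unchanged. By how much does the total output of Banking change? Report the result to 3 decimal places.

Technical coefficients a_ij = z_ij / X_j:
  a_11 = 378/840 = 0.45, a_21 = 294/840 = 0.35, a_31 = 42/840 = 0.05
  a_12 = 140/1400 = 0.10, a_22 = 490/1400 = 0.35, a_32 = 490/1400 = 0.35
  a_13 = 260/1040 = 0.25, a_23 = 416/1040 = 0.40, a_33 = 156/1040 = 0.15
I − A =
  [   0.55    -0.10    -0.25]
  [  -0.35     0.65    -0.40]
  [  -0.05    -0.35     0.85]
Cofactors of I−A, C_ij = (−1)^(i+j)·(minor ij) (rows/columns in the sector order above):
  C_11 = (0.65)(0.85) − (-0.40)(-0.35) = 0.4125
  C_12 = −[(-0.35)(0.85) − (-0.40)(-0.05)] = 0.3175
  C_13 = (-0.35)(-0.35) − (0.65)(-0.05) = 0.1550
  C_21 = −[(-0.10)(0.85) − (-0.25)(-0.35)] = 0.1725
  C_22 = (0.55)(0.85) − (-0.25)(-0.05) = 0.4550
  C_23 = −[(0.55)(-0.35) − (-0.10)(-0.05)] = 0.1975
  C_31 = (-0.10)(-0.40) − (-0.25)(0.65) = 0.2025
  C_32 = −[(0.55)(-0.40) − (-0.25)(-0.35)] = 0.3075
  C_33 = (0.55)(0.65) − (-0.10)(-0.35) = 0.3225
det(I−A) = Σ_j (I−A)_1j·C_1j = (0.55)(0.4125) + (-0.10)(0.3175) + (-0.25)(0.1550) = 0.156375
adj(I−A) = Cᵀ =
  [ 0.4125   0.1725   0.2025]
  [ 0.3175   0.4550   0.3075]
  [ 0.1550   0.1975   0.3225]
(I − A)⁻¹ = adj(I−A) / det(I−A) ≈
  [   2.6379     1.1031     1.2950]
  [   2.0304     2.9097     1.9664]
  [   0.9912     1.2630     2.0624]
Δx = (I − A)⁻¹ Δd with Δd having +25 in the Cement component and 0 elsewhere.
So Δx_2 = L_21 · (+25), where L_21 = adj(I−A)_21 / det(I−A) = 0.3175 / 0.156375.
Δx_2 = 0.3175 × (+25) / 0.156375 = 7.9375 / 0.156375 ≈ 50.759.

Δx_2 = 50.759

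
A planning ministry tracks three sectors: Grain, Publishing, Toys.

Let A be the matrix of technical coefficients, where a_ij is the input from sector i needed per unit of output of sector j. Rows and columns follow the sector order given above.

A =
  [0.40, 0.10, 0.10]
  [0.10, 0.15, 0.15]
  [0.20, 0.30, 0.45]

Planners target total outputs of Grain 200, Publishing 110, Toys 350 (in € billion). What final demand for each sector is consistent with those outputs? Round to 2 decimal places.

I − A =
  [   0.60    -0.10    -0.10]
  [  -0.10     0.85    -0.15]
  [  -0.20    -0.30     0.55]
d = (I − A) x:
  d_1 = (+0.60)·200 + (-0.10)·110 + (-0.10)·350 = 74.00
  d_2 = (-0.10)·200 + (+0.85)·110 + (-0.15)·350 = 21.00
  d_3 = (-0.20)·200 + (-0.30)·110 + (+0.55)·350 = 119.50

d_1 = 74.00, d_2 = 21.00, d_3 = 119.50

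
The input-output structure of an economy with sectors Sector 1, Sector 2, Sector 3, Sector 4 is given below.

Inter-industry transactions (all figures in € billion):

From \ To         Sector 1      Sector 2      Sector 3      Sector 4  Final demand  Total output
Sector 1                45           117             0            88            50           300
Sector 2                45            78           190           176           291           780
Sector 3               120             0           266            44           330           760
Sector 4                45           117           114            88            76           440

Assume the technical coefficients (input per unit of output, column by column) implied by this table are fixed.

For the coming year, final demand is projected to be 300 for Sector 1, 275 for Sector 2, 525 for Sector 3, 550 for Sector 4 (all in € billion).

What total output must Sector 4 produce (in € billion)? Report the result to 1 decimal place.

x_4 = 1473.6

Technical coefficients a_ij = z_ij / X_j:
  a_11 = 45/300 = 0.15, a_21 = 45/300 = 0.15, a_31 = 120/300 = 0.40, a_41 = 45/300 = 0.15
  a_12 = 117/780 = 0.15, a_22 = 78/780 = 0.10, a_32 = 0/780 = 0.00, a_42 = 117/780 = 0.15
  a_13 = 0/760 = 0.00, a_23 = 190/760 = 0.25, a_33 = 266/760 = 0.35, a_43 = 114/760 = 0.15
  a_14 = 88/440 = 0.20, a_24 = 176/440 = 0.40, a_34 = 44/440 = 0.10, a_44 = 88/440 = 0.20
I − A =
  [   0.85    -0.15     0.00    -0.20]
  [  -0.15     0.90    -0.25    -0.40]
  [  -0.40     0.00     0.65    -0.10]
  [  -0.15    -0.15    -0.15     0.80]
Compute the cofactors C_ij = (−1)^(i+j)·(3×3 minor ij) of I−A; the adjugate is their transpose:
adj(I−A) = Cᵀ =
  [ 0.411750   0.095250   0.073500   0.159750]
  [ 0.222500   0.397750   0.218000   0.281750]
  [ 0.279750   0.075000   0.502500   0.170250]
  [ 0.171375   0.106500   0.148875   0.467625]
det(I−A) = Σ_j (I−A)_1j·C_1j = (0.85)(0.411750) + (-0.15)(0.222500) + (0.00)(0.279750) + (-0.20)(0.171375) = 0.2823375
(I − A)⁻¹ = adj(I−A) / det(I−A) ≈
  [   1.4584     0.3374     0.2603     0.5658]
  [   0.7881     1.4088     0.7721     0.9979]
  [   0.9908     0.2656     1.7798     0.6030]
  [   0.6070     0.3772     0.5273     1.6563]
x = (I − A)⁻¹ d = adj(I−A)·d / det(I−A), with det(I−A) = 0.2823375:
  x_1 = (0.411750·300 + 0.095250·275 + 0.073500·525 + 0.159750·550) / 0.2823375 = 276.16875 / 0.2823375 ≈ 978.2
  x_2 = (0.222500·300 + 0.397750·275 + 0.218000·525 + 0.281750·550) / 0.2823375 = 445.54375 / 0.2823375 ≈ 1578.1
  x_3 = (0.279750·300 + 0.075000·275 + 0.502500·525 + 0.170250·550) / 0.2823375 = 462.00 / 0.2823375 ≈ 1636.3
  x_4 = (0.171375·300 + 0.106500·275 + 0.148875·525 + 0.467625·550) / 0.2823375 = 416.053125 / 0.2823375 ≈ 1473.6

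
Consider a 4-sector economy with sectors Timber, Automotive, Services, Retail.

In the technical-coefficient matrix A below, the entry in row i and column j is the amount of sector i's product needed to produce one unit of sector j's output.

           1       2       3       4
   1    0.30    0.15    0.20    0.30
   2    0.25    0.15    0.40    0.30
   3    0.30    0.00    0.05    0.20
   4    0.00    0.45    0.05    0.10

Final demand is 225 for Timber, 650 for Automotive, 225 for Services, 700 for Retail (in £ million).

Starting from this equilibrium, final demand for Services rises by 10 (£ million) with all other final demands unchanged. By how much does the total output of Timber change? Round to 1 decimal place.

I − A =
  [   0.70    -0.15    -0.20    -0.30]
  [  -0.25     0.85    -0.40    -0.30]
  [  -0.30     0.00     0.95    -0.20]
  [   0.00    -0.45    -0.05     0.90]
Compute the cofactors C_ij = (−1)^(i+j)·(3×3 minor ij) of I−A; the adjugate is their transpose:
adj(I−A) = Cᵀ =
  [ 0.554000   0.273000   0.249000   0.331000]
  [ 0.323750   0.533000   0.311250   0.354750]
  [ 0.211500   0.144000   0.373500   0.201500]
  [ 0.173625   0.274500   0.176375   0.460625]
det(I−A) = Σ_j (I−A)_1j·C_1j = (0.70)(0.554000) + (-0.15)(0.323750) + (-0.20)(0.211500) + (-0.30)(0.173625) = 0.24485
(I − A)⁻¹ = adj(I−A) / det(I−A) ≈
  [   2.2626     1.1150     1.0169     1.3518]
  [   1.3222     2.1768     1.2712     1.4488]
  [   0.8638     0.5881     1.5254     0.8230]
  [   0.7091     1.1211     0.7203     1.8813]
Δx = (I − A)⁻¹ Δd with Δd having +10 in the Services component and 0 elsewhere.
So Δx_1 = L_13 · (+10), where L_13 = adj(I−A)_13 / det(I−A) = 0.249000 / 0.24485.
Δx_1 = 0.249000 × (+10) / 0.24485 = 2.49 / 0.24485 ≈ 10.2.

Δx_1 = 10.2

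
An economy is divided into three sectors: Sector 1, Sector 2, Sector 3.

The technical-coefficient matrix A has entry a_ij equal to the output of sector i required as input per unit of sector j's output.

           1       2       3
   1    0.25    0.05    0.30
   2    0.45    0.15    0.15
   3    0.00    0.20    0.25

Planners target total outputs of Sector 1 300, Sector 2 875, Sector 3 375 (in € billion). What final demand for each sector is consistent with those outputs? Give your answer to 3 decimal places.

d_1 = 68.750, d_2 = 552.500, d_3 = 106.250

I − A =
  [   0.75    -0.05    -0.30]
  [  -0.45     0.85    -0.15]
  [   0.00    -0.20     0.75]
d = (I − A) x:
  d_1 = (+0.75)·300 + (-0.05)·875 + (-0.30)·375 = 68.750
  d_2 = (-0.45)·300 + (+0.85)·875 + (-0.15)·375 = 552.500
  d_3 = (+0.00)·300 + (-0.20)·875 + (+0.75)·375 = 106.250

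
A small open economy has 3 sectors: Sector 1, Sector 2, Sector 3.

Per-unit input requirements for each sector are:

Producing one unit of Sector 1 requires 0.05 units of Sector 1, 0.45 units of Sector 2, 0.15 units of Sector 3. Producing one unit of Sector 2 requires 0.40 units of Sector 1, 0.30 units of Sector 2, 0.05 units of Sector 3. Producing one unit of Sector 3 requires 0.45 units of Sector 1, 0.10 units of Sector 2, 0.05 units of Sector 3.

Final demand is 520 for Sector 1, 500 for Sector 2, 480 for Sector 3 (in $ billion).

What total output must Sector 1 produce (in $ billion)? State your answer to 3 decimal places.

I − A =
  [   0.95    -0.40    -0.45]
  [  -0.45     0.70    -0.10]
  [  -0.15    -0.05     0.95]
Cofactors of I−A, C_ij = (−1)^(i+j)·(minor ij) (rows/columns in the sector order above):
  C_11 = (0.70)(0.95) − (-0.10)(-0.05) = 0.6600
  C_12 = −[(-0.45)(0.95) − (-0.10)(-0.15)] = 0.4425
  C_13 = (-0.45)(-0.05) − (0.70)(-0.15) = 0.1275
  C_21 = −[(-0.40)(0.95) − (-0.45)(-0.05)] = 0.4025
  C_22 = (0.95)(0.95) − (-0.45)(-0.15) = 0.8350
  C_23 = −[(0.95)(-0.05) − (-0.40)(-0.15)] = 0.1075
  C_31 = (-0.40)(-0.10) − (-0.45)(0.70) = 0.3550
  C_32 = −[(0.95)(-0.10) − (-0.45)(-0.45)] = 0.2975
  C_33 = (0.95)(0.70) − (-0.40)(-0.45) = 0.4850
det(I−A) = Σ_j (I−A)_1j·C_1j = (0.95)(0.6600) + (-0.40)(0.4425) + (-0.45)(0.1275) = 0.392625
adj(I−A) = Cᵀ =
  [ 0.6600   0.4025   0.3550]
  [ 0.4425   0.8350   0.2975]
  [ 0.1275   0.1075   0.4850]
(I − A)⁻¹ = adj(I−A) / det(I−A) ≈
  [   1.6810     1.0252     0.9042]
  [   1.1270     2.1267     0.7577]
  [   0.3247     0.2738     1.2353]
x = (I − A)⁻¹ d = adj(I−A)·d / det(I−A), with det(I−A) = 0.392625:
  x_1 = (0.6600·520 + 0.4025·500 + 0.3550·480) / 0.392625 = 714.85 / 0.392625 ≈ 1820.694
  x_2 = (0.4425·520 + 0.8350·500 + 0.2975·480) / 0.392625 = 790.40 / 0.392625 ≈ 2013.117
  x_3 = (0.1275·520 + 0.1075·500 + 0.4850·480) / 0.392625 = 352.85 / 0.392625 ≈ 898.695

x_1 = 1820.694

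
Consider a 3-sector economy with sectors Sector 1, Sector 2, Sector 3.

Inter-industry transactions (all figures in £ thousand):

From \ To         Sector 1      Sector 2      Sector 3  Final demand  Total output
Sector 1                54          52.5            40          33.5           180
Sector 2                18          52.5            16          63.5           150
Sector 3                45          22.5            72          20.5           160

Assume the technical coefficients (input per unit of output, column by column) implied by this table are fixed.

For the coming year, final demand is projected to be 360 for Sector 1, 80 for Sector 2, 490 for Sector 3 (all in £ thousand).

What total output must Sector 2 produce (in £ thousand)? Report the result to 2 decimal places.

Technical coefficients a_ij = z_ij / X_j:
  a_11 = 54/180 = 0.30, a_21 = 18/180 = 0.10, a_31 = 45/180 = 0.25
  a_12 = 52.5/150 = 0.35, a_22 = 52.5/150 = 0.35, a_32 = 22.5/150 = 0.15
  a_13 = 40/160 = 0.25, a_23 = 16/160 = 0.10, a_33 = 72/160 = 0.45
I − A =
  [   0.70    -0.35    -0.25]
  [  -0.10     0.65    -0.10]
  [  -0.25    -0.15     0.55]
Cofactors of I−A, C_ij = (−1)^(i+j)·(minor ij) (rows/columns in the sector order above):
  C_11 = (0.65)(0.55) − (-0.10)(-0.15) = 0.3425
  C_12 = −[(-0.10)(0.55) − (-0.10)(-0.25)] = 0.0800
  C_13 = (-0.10)(-0.15) − (0.65)(-0.25) = 0.1775
  C_21 = −[(-0.35)(0.55) − (-0.25)(-0.15)] = 0.2300
  C_22 = (0.70)(0.55) − (-0.25)(-0.25) = 0.3225
  C_23 = −[(0.70)(-0.15) − (-0.35)(-0.25)] = 0.1925
  C_31 = (-0.35)(-0.10) − (-0.25)(0.65) = 0.1975
  C_32 = −[(0.70)(-0.10) − (-0.25)(-0.10)] = 0.0950
  C_33 = (0.70)(0.65) − (-0.35)(-0.10) = 0.4200
det(I−A) = Σ_j (I−A)_1j·C_1j = (0.70)(0.3425) + (-0.35)(0.0800) + (-0.25)(0.1775) = 0.167375
adj(I−A) = Cᵀ =
  [ 0.3425   0.2300   0.1975]
  [ 0.0800   0.3225   0.0950]
  [ 0.1775   0.1925   0.4200]
(I − A)⁻¹ = adj(I−A) / det(I−A) ≈
  [   2.0463     1.3742     1.1800]
  [   0.4780     1.9268     0.5676]
  [   1.0605     1.1501     2.5093]
x = (I − A)⁻¹ d = adj(I−A)·d / det(I−A), with det(I−A) = 0.167375:
  x_1 = (0.3425·360 + 0.2300·80 + 0.1975·490) / 0.167375 = 238.475 / 0.167375 ≈ 1424.79
  x_2 = (0.0800·360 + 0.3225·80 + 0.0950·490) / 0.167375 = 101.15 / 0.167375 ≈ 604.33
  x_3 = (0.1775·360 + 0.1925·80 + 0.4200·490) / 0.167375 = 285.10 / 0.167375 ≈ 1703.36

x_2 = 604.33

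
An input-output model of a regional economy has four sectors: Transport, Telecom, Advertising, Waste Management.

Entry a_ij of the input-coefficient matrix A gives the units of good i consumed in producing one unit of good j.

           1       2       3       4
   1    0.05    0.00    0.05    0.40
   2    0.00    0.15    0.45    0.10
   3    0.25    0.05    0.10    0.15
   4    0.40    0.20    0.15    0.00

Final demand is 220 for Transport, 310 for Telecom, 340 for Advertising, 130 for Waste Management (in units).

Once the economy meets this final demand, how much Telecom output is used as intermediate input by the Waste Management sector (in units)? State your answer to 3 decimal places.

I − A =
  [   0.95     0.00    -0.05    -0.40]
  [   0.00     0.85    -0.45    -0.10]
  [  -0.25    -0.05     0.90    -0.15]
  [  -0.40    -0.20    -0.15     1.00]
Compute the cofactors C_ij = (−1)^(i+j)·(3×3 minor ij) of I−A; the adjugate is their transpose:
adj(I−A) = Cᵀ =
  [ 0.691125   0.079000   0.128500   0.303625]
  [ 0.179250   0.659125   0.371750   0.193375]
  [ 0.260500   0.088000   0.652500   0.210875]
  [ 0.351375   0.176625   0.223625   0.694750]
det(I−A) = Σ_j (I−A)_1j·C_1j = (0.95)(0.691125) + (0.00)(0.179250) + (-0.05)(0.260500) + (-0.40)(0.351375) = 0.50299375
(I − A)⁻¹ = adj(I−A) / det(I−A) ≈
  [   1.3740     0.1571     0.2555     0.6036]
  [   0.3564     1.3104     0.7391     0.3844]
  [   0.5179     0.1750     1.2972     0.4192]
  [   0.6986     0.3511     0.4446     1.3812]
First solve x = (I − A)⁻¹ d = adj(I−A)·d / det(I−A); in particular x_4 = (0.351375·220 + 0.176625·310 + 0.223625·340 + 0.694750·130) / 0.50299375 = 298.40625 / 0.50299375 ≈ 593.26035.
Intermediate flow from 2 to 4: z_24 = a_24 · x_4 = 0.10 × 298.40625 / 0.50299375 = 29.840625 / 0.50299375 ≈ 59.326.

z_24 = 59.326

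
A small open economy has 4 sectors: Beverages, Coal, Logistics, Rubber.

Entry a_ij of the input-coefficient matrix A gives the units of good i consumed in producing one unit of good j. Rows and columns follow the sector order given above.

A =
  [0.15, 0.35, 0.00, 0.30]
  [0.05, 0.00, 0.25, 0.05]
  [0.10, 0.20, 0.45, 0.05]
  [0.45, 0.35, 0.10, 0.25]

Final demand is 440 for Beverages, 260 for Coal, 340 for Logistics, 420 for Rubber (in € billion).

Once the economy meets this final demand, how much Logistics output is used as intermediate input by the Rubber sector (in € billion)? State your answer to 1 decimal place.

I − A =
  [   0.85    -0.35     0.00    -0.30]
  [  -0.05     1.00    -0.25    -0.05]
  [  -0.10    -0.20     0.55    -0.05]
  [  -0.45    -0.35    -0.10     0.75]
Compute the cofactors C_ij = (−1)^(i+j)·(3×3 minor ij) of I−A; the adjugate is their transpose:
adj(I−A) = Cᵀ =
  [ 0.355000   0.206375   0.123625   0.164000]
  [ 0.057625   0.269125   0.131375   0.049750]
  [ 0.108625   0.160000   0.461375   0.084875]
  [ 0.254375   0.270750   0.197000   0.406625]
det(I−A) = Σ_j (I−A)_1j·C_1j = (0.85)(0.355000) + (-0.35)(0.057625) + (0.00)(0.108625) + (-0.30)(0.254375) = 0.20526875
(I − A)⁻¹ = adj(I−A) / det(I−A) ≈
  [   1.7294     1.0054     0.6023     0.7990]
  [   0.2807     1.3111     0.6400     0.2424]
  [   0.5292     0.7795     2.2477     0.4135]
  [   1.2392     1.3190     0.9597     1.9809]
First solve x = (I − A)⁻¹ d = adj(I−A)·d / det(I−A); in particular x_R = (0.254375·440 + 0.270750·260 + 0.197000·340 + 0.406625·420) / 0.20526875 = 420.0825 / 0.20526875 ≈ 2046.500.
Intermediate flow from L to R: z_LR = a_LR · x_R = 0.05 × 420.0825 / 0.20526875 = 21.004125 / 0.20526875 ≈ 102.3.

z_LR = 102.3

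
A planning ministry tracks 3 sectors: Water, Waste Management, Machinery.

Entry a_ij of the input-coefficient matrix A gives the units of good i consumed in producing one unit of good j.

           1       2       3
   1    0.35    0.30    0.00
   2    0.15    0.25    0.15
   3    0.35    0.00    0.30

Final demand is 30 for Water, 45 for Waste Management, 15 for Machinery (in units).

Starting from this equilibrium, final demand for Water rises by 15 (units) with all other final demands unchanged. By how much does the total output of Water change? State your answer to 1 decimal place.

Δx_1 = 26.8

I − A =
  [   0.65    -0.30     0.00]
  [  -0.15     0.75    -0.15]
  [  -0.35     0.00     0.70]
Cofactors of I−A, C_ij = (−1)^(i+j)·(minor ij) (rows/columns in the sector order above):
  C_11 = (0.75)(0.70) − (-0.15)(0.00) = 0.5250
  C_12 = −[(-0.15)(0.70) − (-0.15)(-0.35)] = 0.1575
  C_13 = (-0.15)(0.00) − (0.75)(-0.35) = 0.2625
  C_21 = −[(-0.30)(0.70) − (0.00)(0.00)] = 0.2100
  C_22 = (0.65)(0.70) − (0.00)(-0.35) = 0.4550
  C_23 = −[(0.65)(0.00) − (-0.30)(-0.35)] = 0.1050
  C_31 = (-0.30)(-0.15) − (0.00)(0.75) = 0.0450
  C_32 = −[(0.65)(-0.15) − (0.00)(-0.15)] = 0.0975
  C_33 = (0.65)(0.75) − (-0.30)(-0.15) = 0.4425
det(I−A) = Σ_j (I−A)_1j·C_1j = (0.65)(0.5250) + (-0.30)(0.1575) + (0.00)(0.2625) = 0.2940
adj(I−A) = Cᵀ =
  [ 0.5250   0.2100   0.0450]
  [ 0.1575   0.4550   0.0975]
  [ 0.2625   0.1050   0.4425]
(I − A)⁻¹ = adj(I−A) / det(I−A) ≈
  [   1.7857     0.7143     0.1531]
  [   0.5357     1.5476     0.3316]
  [   0.8929     0.3571     1.5051]
Δx = (I − A)⁻¹ Δd with Δd having +15 in the Water component and 0 elsewhere.
So Δx_1 = L_11 · (+15), where L_11 = adj(I−A)_11 / det(I−A) = 0.5250 / 0.2940.
Δx_1 = 0.5250 × (+15) / 0.2940 = 7.875 / 0.2940 ≈ 26.8.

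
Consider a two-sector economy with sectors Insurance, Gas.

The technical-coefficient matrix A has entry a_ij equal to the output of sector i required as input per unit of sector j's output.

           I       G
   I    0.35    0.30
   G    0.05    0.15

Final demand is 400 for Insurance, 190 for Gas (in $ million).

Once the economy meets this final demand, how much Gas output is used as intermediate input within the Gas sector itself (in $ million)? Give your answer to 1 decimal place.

z_GG = 40.0

I − A =
  [   0.65    -0.30]
  [  -0.05     0.85]
det(I−A) = (0.65)(0.85) − (-0.30)(-0.05) = 0.5375
adj(I−A) = [[0.85, 0.30], [0.05, 0.65]]
(I − A)⁻¹ = adj(I−A) / det(I−A) ≈
  [   1.5814     0.5581]
  [   0.0930     1.2093]
First solve x = (I − A)⁻¹ d = adj(I−A)·d / det(I−A); in particular x_G = (0.05·400 + 0.65·190) / 0.5375 = 143.50 / 0.5375 ≈ 266.977.
Intermediate flow from G to G: z_GG = a_GG · x_G = 0.15 × 143.50 / 0.5375 = 21.525 / 0.5375 ≈ 40.0.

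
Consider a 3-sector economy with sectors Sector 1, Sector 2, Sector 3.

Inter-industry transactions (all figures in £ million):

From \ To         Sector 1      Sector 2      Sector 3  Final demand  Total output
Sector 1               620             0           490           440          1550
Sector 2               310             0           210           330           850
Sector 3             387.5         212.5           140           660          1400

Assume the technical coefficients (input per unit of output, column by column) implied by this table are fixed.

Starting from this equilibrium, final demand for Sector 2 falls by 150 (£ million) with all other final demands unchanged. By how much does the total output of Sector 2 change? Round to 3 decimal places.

Technical coefficients a_ij = z_ij / X_j:
  a_11 = 620/1550 = 0.40, a_21 = 310/1550 = 0.20, a_31 = 387.5/1550 = 0.25
  a_12 = 0/850 = 0.00, a_22 = 0/850 = 0.00, a_32 = 212.5/850 = 0.25
  a_13 = 490/1400 = 0.35, a_23 = 210/1400 = 0.15, a_33 = 140/1400 = 0.10
I − A =
  [   0.60     0.00    -0.35]
  [  -0.20     1.00    -0.15]
  [  -0.25    -0.25     0.90]
Cofactors of I−A, C_ij = (−1)^(i+j)·(minor ij) (rows/columns in the sector order above):
  C_11 = (1.00)(0.90) − (-0.15)(-0.25) = 0.8625
  C_12 = −[(-0.20)(0.90) − (-0.15)(-0.25)] = 0.2175
  C_13 = (-0.20)(-0.25) − (1.00)(-0.25) = 0.3000
  C_21 = −[(0.00)(0.90) − (-0.35)(-0.25)] = 0.0875
  C_22 = (0.60)(0.90) − (-0.35)(-0.25) = 0.4525
  C_23 = −[(0.60)(-0.25) − (0.00)(-0.25)] = 0.1500
  C_31 = (0.00)(-0.15) − (-0.35)(1.00) = 0.3500
  C_32 = −[(0.60)(-0.15) − (-0.35)(-0.20)] = 0.1600
  C_33 = (0.60)(1.00) − (0.00)(-0.20) = 0.6000
det(I−A) = Σ_j (I−A)_1j·C_1j = (0.60)(0.8625) + (0.00)(0.2175) + (-0.35)(0.3000) = 0.4125
adj(I−A) = Cᵀ =
  [ 0.8625   0.0875   0.3500]
  [ 0.2175   0.4525   0.1600]
  [ 0.3000   0.1500   0.6000]
(I − A)⁻¹ = adj(I−A) / det(I−A) ≈
  [   2.0909     0.2121     0.8485]
  [   0.5273     1.0970     0.3879]
  [   0.7273     0.3636     1.4545]
Δx = (I − A)⁻¹ Δd with Δd having -150 in the Sector 2 component and 0 elsewhere.
So Δx_2 = L_22 · (-150), where L_22 = adj(I−A)_22 / det(I−A) = 0.4525 / 0.4125.
Δx_2 = 0.4525 × (-150) / 0.4125 = -67.875 / 0.4125 ≈ -164.545.

Δx_2 = -164.545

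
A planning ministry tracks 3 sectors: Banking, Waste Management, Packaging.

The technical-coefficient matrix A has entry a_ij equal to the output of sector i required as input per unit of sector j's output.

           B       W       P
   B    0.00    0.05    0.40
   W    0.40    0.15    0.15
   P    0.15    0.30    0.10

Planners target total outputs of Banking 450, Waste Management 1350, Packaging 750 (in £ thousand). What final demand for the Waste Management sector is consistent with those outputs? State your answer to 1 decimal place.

d_W = 855.0

I − A =
  [   1.00    -0.05    -0.40]
  [  -0.40     0.85    -0.15]
  [  -0.15    -0.30     0.90]
d = (I − A) x:
  d_B = (+1.00)·450 + (-0.05)·1350 + (-0.40)·750 = 82.5
  d_W = (-0.40)·450 + (+0.85)·1350 + (-0.15)·750 = 855.0
  d_P = (-0.15)·450 + (-0.30)·1350 + (+0.90)·750 = 202.5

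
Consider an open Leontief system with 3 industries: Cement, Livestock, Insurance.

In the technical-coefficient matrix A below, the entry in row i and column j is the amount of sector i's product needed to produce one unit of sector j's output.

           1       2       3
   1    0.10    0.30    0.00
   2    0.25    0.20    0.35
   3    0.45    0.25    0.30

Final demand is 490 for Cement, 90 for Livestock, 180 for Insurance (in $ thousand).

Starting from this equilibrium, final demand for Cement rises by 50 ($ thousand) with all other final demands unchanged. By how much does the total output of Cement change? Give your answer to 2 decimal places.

Δx_1 = 72.58

I − A =
  [   0.90    -0.30     0.00]
  [  -0.25     0.80    -0.35]
  [  -0.45    -0.25     0.70]
Cofactors of I−A, C_ij = (−1)^(i+j)·(minor ij) (rows/columns in the sector order above):
  C_11 = (0.80)(0.70) − (-0.35)(-0.25) = 0.4725
  C_12 = −[(-0.25)(0.70) − (-0.35)(-0.45)] = 0.3325
  C_13 = (-0.25)(-0.25) − (0.80)(-0.45) = 0.4225
  C_21 = −[(-0.30)(0.70) − (0.00)(-0.25)] = 0.2100
  C_22 = (0.90)(0.70) − (0.00)(-0.45) = 0.6300
  C_23 = −[(0.90)(-0.25) − (-0.30)(-0.45)] = 0.3600
  C_31 = (-0.30)(-0.35) − (0.00)(0.80) = 0.1050
  C_32 = −[(0.90)(-0.35) − (0.00)(-0.25)] = 0.3150
  C_33 = (0.90)(0.80) − (-0.30)(-0.25) = 0.6450
det(I−A) = Σ_j (I−A)_1j·C_1j = (0.90)(0.4725) + (-0.30)(0.3325) + (0.00)(0.4225) = 0.3255
adj(I−A) = Cᵀ =
  [ 0.4725   0.2100   0.1050]
  [ 0.3325   0.6300   0.3150]
  [ 0.4225   0.3600   0.6450]
(I − A)⁻¹ = adj(I−A) / det(I−A) ≈
  [   1.4516     0.6452     0.3226]
  [   1.0215     1.9355     0.9677]
  [   1.2980     1.1060     1.9816]
Δx = (I − A)⁻¹ Δd with Δd having +50 in the Cement component and 0 elsewhere.
So Δx_1 = L_11 · (+50), where L_11 = adj(I−A)_11 / det(I−A) = 0.4725 / 0.3255.
Δx_1 = 0.4725 × (+50) / 0.3255 = 23.625 / 0.3255 ≈ 72.58.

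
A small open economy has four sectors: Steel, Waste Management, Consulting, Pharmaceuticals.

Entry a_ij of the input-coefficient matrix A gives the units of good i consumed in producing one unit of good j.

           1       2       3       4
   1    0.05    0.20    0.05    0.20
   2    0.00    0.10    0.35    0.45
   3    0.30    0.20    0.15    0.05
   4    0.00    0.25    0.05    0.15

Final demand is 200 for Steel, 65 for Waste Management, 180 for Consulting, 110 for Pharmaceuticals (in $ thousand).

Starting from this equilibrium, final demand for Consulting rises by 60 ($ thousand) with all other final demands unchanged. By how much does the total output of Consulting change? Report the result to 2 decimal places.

Δx_3 = 87.95

I − A =
  [   0.95    -0.20    -0.05    -0.20]
  [   0.00     0.90    -0.35    -0.45]
  [  -0.30    -0.20     0.85    -0.05]
  [   0.00    -0.25    -0.05     0.85]
Compute the cofactors C_ij = (−1)^(i+j)·(3×3 minor ij) of I−A; the adjugate is their transpose:
adj(I−A) = Cᵀ =
  [ 0.484000   0.197625   0.123125   0.225750]
  [ 0.096000   0.668250   0.304000   0.394250]
  [ 0.195750   0.239375   0.619875   0.209250]
  [ 0.039750   0.210625   0.125875   0.625750]
det(I−A) = Σ_j (I−A)_1j·C_1j = (0.95)(0.484000) + (-0.20)(0.096000) + (-0.05)(0.195750) + (-0.20)(0.039750) = 0.4228625
(I − A)⁻¹ = adj(I−A) / det(I−A) ≈
  [   1.1446     0.4674     0.2912     0.5339]
  [   0.2270     1.5803     0.7189     0.9323]
  [   0.4629     0.5661     1.4659     0.4948]
  [   0.0940     0.4981     0.2977     1.4798]
Δx = (I − A)⁻¹ Δd with Δd having +60 in the Consulting component and 0 elsewhere.
So Δx_3 = L_33 · (+60), where L_33 = adj(I−A)_33 / det(I−A) = 0.619875 / 0.4228625.
Δx_3 = 0.619875 × (+60) / 0.4228625 = 37.1925 / 0.4228625 ≈ 87.95.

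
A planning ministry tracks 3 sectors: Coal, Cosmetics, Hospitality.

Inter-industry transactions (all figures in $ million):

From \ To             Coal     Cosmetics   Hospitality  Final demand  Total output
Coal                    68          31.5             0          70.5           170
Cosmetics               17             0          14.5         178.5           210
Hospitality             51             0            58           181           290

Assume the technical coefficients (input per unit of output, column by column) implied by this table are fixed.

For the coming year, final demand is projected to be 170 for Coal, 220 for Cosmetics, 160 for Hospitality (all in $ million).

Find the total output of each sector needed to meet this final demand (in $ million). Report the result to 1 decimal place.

x_1 = 351.3, x_2 = 271.7, x_3 = 331.7

Technical coefficients a_ij = z_ij / X_j:
  a_11 = 68/170 = 0.40, a_21 = 17/170 = 0.10, a_31 = 51/170 = 0.30
  a_12 = 31.5/210 = 0.15, a_22 = 0/210 = 0.00, a_32 = 0/210 = 0.00
  a_13 = 0/290 = 0.00, a_23 = 14.5/290 = 0.05, a_33 = 58/290 = 0.20
I − A =
  [   0.60    -0.15     0.00]
  [  -0.10     1.00    -0.05]
  [  -0.30     0.00     0.80]
Cofactors of I−A, C_ij = (−1)^(i+j)·(minor ij) (rows/columns in the sector order above):
  C_11 = (1.00)(0.80) − (-0.05)(0.00) = 0.8000
  C_12 = −[(-0.10)(0.80) − (-0.05)(-0.30)] = 0.0950
  C_13 = (-0.10)(0.00) − (1.00)(-0.30) = 0.3000
  C_21 = −[(-0.15)(0.80) − (0.00)(0.00)] = 0.1200
  C_22 = (0.60)(0.80) − (0.00)(-0.30) = 0.4800
  C_23 = −[(0.60)(0.00) − (-0.15)(-0.30)] = 0.0450
  C_31 = (-0.15)(-0.05) − (0.00)(1.00) = 0.0075
  C_32 = −[(0.60)(-0.05) − (0.00)(-0.10)] = 0.0300
  C_33 = (0.60)(1.00) − (-0.15)(-0.10) = 0.5850
det(I−A) = Σ_j (I−A)_1j·C_1j = (0.60)(0.8000) + (-0.15)(0.0950) + (0.00)(0.3000) = 0.46575
adj(I−A) = Cᵀ =
  [ 0.8000   0.1200   0.0075]
  [ 0.0950   0.4800   0.0300]
  [ 0.3000   0.0450   0.5850]
(I − A)⁻¹ = adj(I−A) / det(I−A) ≈
  [   1.7177     0.2576     0.0161]
  [   0.2040     1.0306     0.0644]
  [   0.6441     0.0966     1.2560]
x = (I − A)⁻¹ d = adj(I−A)·d / det(I−A), with det(I−A) = 0.46575:
  x_1 = (0.8000·170 + 0.1200·220 + 0.0075·160) / 0.46575 = 163.60 / 0.46575 ≈ 351.3
  x_2 = (0.0950·170 + 0.4800·220 + 0.0300·160) / 0.46575 = 126.55 / 0.46575 ≈ 271.7
  x_3 = (0.3000·170 + 0.0450·220 + 0.5850·160) / 0.46575 = 154.50 / 0.46575 ≈ 331.7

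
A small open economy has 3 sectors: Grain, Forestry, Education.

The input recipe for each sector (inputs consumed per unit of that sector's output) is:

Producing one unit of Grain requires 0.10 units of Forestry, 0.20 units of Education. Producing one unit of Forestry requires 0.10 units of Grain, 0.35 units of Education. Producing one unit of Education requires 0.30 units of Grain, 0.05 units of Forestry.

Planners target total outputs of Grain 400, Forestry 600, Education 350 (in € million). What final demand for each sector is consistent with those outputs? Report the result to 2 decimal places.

d_1 = 235.00, d_2 = 542.50, d_3 = 60.00

I − A =
  [   1.00    -0.10    -0.30]
  [  -0.10     1.00    -0.05]
  [  -0.20    -0.35     1.00]
d = (I − A) x:
  d_1 = (+1.00)·400 + (-0.10)·600 + (-0.30)·350 = 235.00
  d_2 = (-0.10)·400 + (+1.00)·600 + (-0.05)·350 = 542.50
  d_3 = (-0.20)·400 + (-0.35)·600 + (+1.00)·350 = 60.00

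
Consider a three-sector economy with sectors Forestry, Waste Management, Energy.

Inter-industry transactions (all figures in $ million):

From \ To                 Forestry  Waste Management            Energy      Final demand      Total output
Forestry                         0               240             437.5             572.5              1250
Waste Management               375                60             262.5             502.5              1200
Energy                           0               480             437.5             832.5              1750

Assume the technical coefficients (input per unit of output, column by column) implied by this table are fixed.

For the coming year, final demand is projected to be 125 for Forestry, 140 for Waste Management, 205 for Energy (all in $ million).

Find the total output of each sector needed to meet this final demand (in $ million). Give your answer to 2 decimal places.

Technical coefficients a_ij = z_ij / X_j:
  a_FF = 0/1250 = 0.00, a_WF = 375/1250 = 0.30, a_EF = 0/1250 = 0.00
  a_FW = 240/1200 = 0.20, a_WW = 60/1200 = 0.05, a_EW = 480/1200 = 0.40
  a_FE = 437.5/1750 = 0.25, a_WE = 262.5/1750 = 0.15, a_EE = 437.5/1750 = 0.25
I − A =
  [   1.00    -0.20    -0.25]
  [  -0.30     0.95    -0.15]
  [   0.00    -0.40     0.75]
Cofactors of I−A, C_ij = (−1)^(i+j)·(minor ij) (rows/columns in the sector order above):
  C_11 = (0.95)(0.75) − (-0.15)(-0.40) = 0.6525
  C_12 = −[(-0.30)(0.75) − (-0.15)(0.00)] = 0.2250
  C_13 = (-0.30)(-0.40) − (0.95)(0.00) = 0.1200
  C_21 = −[(-0.20)(0.75) − (-0.25)(-0.40)] = 0.2500
  C_22 = (1.00)(0.75) − (-0.25)(0.00) = 0.7500
  C_23 = −[(1.00)(-0.40) − (-0.20)(0.00)] = 0.4000
  C_31 = (-0.20)(-0.15) − (-0.25)(0.95) = 0.2675
  C_32 = −[(1.00)(-0.15) − (-0.25)(-0.30)] = 0.2250
  C_33 = (1.00)(0.95) − (-0.20)(-0.30) = 0.8900
det(I−A) = Σ_j (I−A)_1j·C_1j = (1.00)(0.6525) + (-0.20)(0.2250) + (-0.25)(0.1200) = 0.5775
adj(I−A) = Cᵀ =
  [ 0.6525   0.2500   0.2675]
  [ 0.2250   0.7500   0.2250]
  [ 0.1200   0.4000   0.8900]
(I − A)⁻¹ = adj(I−A) / det(I−A) ≈
  [   1.1299     0.4329     0.4632]
  [   0.3896     1.2987     0.3896]
  [   0.2078     0.6926     1.5411]
x = (I − A)⁻¹ d = adj(I−A)·d / det(I−A), with det(I−A) = 0.5775:
  x_F = (0.6525·125 + 0.2500·140 + 0.2675·205) / 0.5775 = 171.40 / 0.5775 ≈ 296.80
  x_W = (0.2250·125 + 0.7500·140 + 0.2250·205) / 0.5775 = 179.25 / 0.5775 ≈ 310.39
  x_E = (0.1200·125 + 0.4000·140 + 0.8900·205) / 0.5775 = 253.45 / 0.5775 ≈ 438.87

x_F = 296.80, x_W = 310.39, x_E = 438.87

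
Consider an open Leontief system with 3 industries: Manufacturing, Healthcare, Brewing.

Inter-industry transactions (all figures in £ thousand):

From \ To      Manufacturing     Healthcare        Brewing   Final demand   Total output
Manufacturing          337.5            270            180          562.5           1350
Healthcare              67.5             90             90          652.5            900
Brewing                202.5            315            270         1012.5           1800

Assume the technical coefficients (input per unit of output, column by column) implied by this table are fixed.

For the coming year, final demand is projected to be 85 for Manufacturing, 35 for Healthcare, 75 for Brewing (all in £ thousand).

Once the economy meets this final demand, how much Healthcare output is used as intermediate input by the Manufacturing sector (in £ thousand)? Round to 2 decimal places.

Technical coefficients a_ij = z_ij / X_j:
  a_MM = 337.5/1350 = 0.25, a_HM = 67.5/1350 = 0.05, a_BM = 202.5/1350 = 0.15
  a_MH = 270/900 = 0.30, a_HH = 90/900 = 0.10, a_BH = 315/900 = 0.35
  a_MB = 180/1800 = 0.10, a_HB = 90/1800 = 0.05, a_BB = 270/1800 = 0.15
I − A =
  [   0.75    -0.30    -0.10]
  [  -0.05     0.90    -0.05]
  [  -0.15    -0.35     0.85]
Cofactors of I−A, C_ij = (−1)^(i+j)·(minor ij) (rows/columns in the sector order above):
  C_11 = (0.90)(0.85) − (-0.05)(-0.35) = 0.7475
  C_12 = −[(-0.05)(0.85) − (-0.05)(-0.15)] = 0.0500
  C_13 = (-0.05)(-0.35) − (0.90)(-0.15) = 0.1525
  C_21 = −[(-0.30)(0.85) − (-0.10)(-0.35)] = 0.2900
  C_22 = (0.75)(0.85) − (-0.10)(-0.15) = 0.6225
  C_23 = −[(0.75)(-0.35) − (-0.30)(-0.15)] = 0.3075
  C_31 = (-0.30)(-0.05) − (-0.10)(0.90) = 0.1050
  C_32 = −[(0.75)(-0.05) − (-0.10)(-0.05)] = 0.0425
  C_33 = (0.75)(0.90) − (-0.30)(-0.05) = 0.6600
det(I−A) = Σ_j (I−A)_1j·C_1j = (0.75)(0.7475) + (-0.30)(0.0500) + (-0.10)(0.1525) = 0.530375
adj(I−A) = Cᵀ =
  [ 0.7475   0.2900   0.1050]
  [ 0.0500   0.6225   0.0425]
  [ 0.1525   0.3075   0.6600]
(I − A)⁻¹ = adj(I−A) / det(I−A) ≈
  [   1.4094     0.5468     0.1980]
  [   0.0943     1.1737     0.0801]
  [   0.2875     0.5798     1.2444]
First solve x = (I − A)⁻¹ d = adj(I−A)·d / det(I−A); in particular x_M = (0.7475·85 + 0.2900·35 + 0.1050·75) / 0.530375 = 81.5625 / 0.530375 ≈ 153.7827.
Intermediate flow from H to M: z_HM = a_HM · x_M = 0.05 × 81.5625 / 0.530375 = 4.078125 / 0.530375 ≈ 7.69.

z_HM = 7.69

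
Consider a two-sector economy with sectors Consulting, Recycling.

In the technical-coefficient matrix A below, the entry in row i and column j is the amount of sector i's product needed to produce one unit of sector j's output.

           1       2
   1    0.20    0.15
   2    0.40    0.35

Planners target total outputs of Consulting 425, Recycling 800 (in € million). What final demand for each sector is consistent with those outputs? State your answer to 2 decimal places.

d_1 = 220.00, d_2 = 350.00

I − A =
  [   0.80    -0.15]
  [  -0.40     0.65]
d = (I − A) x:
  d_1 = (+0.80)·425 + (-0.15)·800 = 220.00
  d_2 = (-0.40)·425 + (+0.65)·800 = 350.00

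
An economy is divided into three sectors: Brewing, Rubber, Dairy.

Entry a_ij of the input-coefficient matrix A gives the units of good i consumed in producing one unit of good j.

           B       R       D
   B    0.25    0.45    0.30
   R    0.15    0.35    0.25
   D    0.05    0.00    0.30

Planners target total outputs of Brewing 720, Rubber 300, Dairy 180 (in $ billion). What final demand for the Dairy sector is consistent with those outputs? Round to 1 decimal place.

d_D = 90.0

I − A =
  [   0.75    -0.45    -0.30]
  [  -0.15     0.65    -0.25]
  [  -0.05     0.00     0.70]
d = (I − A) x:
  d_B = (+0.75)·720 + (-0.45)·300 + (-0.30)·180 = 351.0
  d_R = (-0.15)·720 + (+0.65)·300 + (-0.25)·180 = 42.0
  d_D = (-0.05)·720 + (+0.00)·300 + (+0.70)·180 = 90.0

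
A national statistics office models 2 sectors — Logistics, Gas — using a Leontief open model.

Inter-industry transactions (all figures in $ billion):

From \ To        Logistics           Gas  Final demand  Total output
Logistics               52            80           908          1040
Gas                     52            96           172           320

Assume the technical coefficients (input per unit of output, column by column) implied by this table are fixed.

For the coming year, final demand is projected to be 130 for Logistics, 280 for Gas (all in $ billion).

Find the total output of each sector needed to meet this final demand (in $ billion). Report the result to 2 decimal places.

x_L = 246.74, x_G = 417.62

Technical coefficients a_ij = z_ij / X_j:
  a_LL = 52/1040 = 0.05, a_GL = 52/1040 = 0.05
  a_LG = 80/320 = 0.25, a_GG = 96/320 = 0.30
I − A =
  [   0.95    -0.25]
  [  -0.05     0.70]
det(I−A) = (0.95)(0.70) − (-0.25)(-0.05) = 0.6525
adj(I−A) = [[0.70, 0.25], [0.05, 0.95]]
(I − A)⁻¹ = adj(I−A) / det(I−A) ≈
  [   1.0728     0.3831]
  [   0.0766     1.4559]
x = (I − A)⁻¹ d = adj(I−A)·d / det(I−A), with det(I−A) = 0.6525:
  x_L = (0.70·130 + 0.25·280) / 0.6525 = 161.00 / 0.6525 ≈ 246.74
  x_G = (0.05·130 + 0.95·280) / 0.6525 = 272.50 / 0.6525 ≈ 417.62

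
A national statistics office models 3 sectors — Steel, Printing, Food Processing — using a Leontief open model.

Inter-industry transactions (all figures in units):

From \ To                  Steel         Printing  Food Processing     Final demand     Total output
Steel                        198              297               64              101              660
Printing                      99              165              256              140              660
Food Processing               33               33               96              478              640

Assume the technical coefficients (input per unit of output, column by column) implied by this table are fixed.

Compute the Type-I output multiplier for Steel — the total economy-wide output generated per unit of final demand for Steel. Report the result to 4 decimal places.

Technical coefficients a_ij = z_ij / X_j:
  a_SS = 198/660 = 0.30, a_PS = 99/660 = 0.15, a_FS = 33/660 = 0.05
  a_SP = 297/660 = 0.45, a_PP = 165/660 = 0.25, a_FP = 33/660 = 0.05
  a_SF = 64/640 = 0.10, a_PF = 256/640 = 0.40, a_FF = 96/640 = 0.15
I − A =
  [   0.70    -0.45    -0.10]
  [  -0.15     0.75    -0.40]
  [  -0.05    -0.05     0.85]
Cofactors of I−A, C_ij = (−1)^(i+j)·(minor ij) (rows/columns in the sector order above):
  C_11 = (0.75)(0.85) − (-0.40)(-0.05) = 0.6175
  C_12 = −[(-0.15)(0.85) − (-0.40)(-0.05)] = 0.1475
  C_13 = (-0.15)(-0.05) − (0.75)(-0.05) = 0.0450
  C_21 = −[(-0.45)(0.85) − (-0.10)(-0.05)] = 0.3875
  C_22 = (0.70)(0.85) − (-0.10)(-0.05) = 0.5900
  C_23 = −[(0.70)(-0.05) − (-0.45)(-0.05)] = 0.0575
  C_31 = (-0.45)(-0.40) − (-0.10)(0.75) = 0.2550
  C_32 = −[(0.70)(-0.40) − (-0.10)(-0.15)] = 0.2950
  C_33 = (0.70)(0.75) − (-0.45)(-0.15) = 0.4575
det(I−A) = Σ_j (I−A)_1j·C_1j = (0.70)(0.6175) + (-0.45)(0.1475) + (-0.10)(0.0450) = 0.361375
adj(I−A) = Cᵀ =
  [ 0.6175   0.3875   0.2550]
  [ 0.1475   0.5900   0.2950]
  [ 0.0450   0.0575   0.4575]
(I − A)⁻¹ = adj(I−A) / det(I−A) ≈
  [   1.70875     1.07229     0.70564]
  [   0.40816     1.63265     0.81633]
  [   0.12452     0.15911     1.26600]
The output multiplier for sector j is the column-j sum of the Leontief inverse (I − A)⁻¹ = adj(I−A) / det(I−A).
Column S of adj(I−A): (0.6175, 0.1475, 0.0450); det(I−A) = 0.361375.
m_S = (0.6175 + 0.1475 + 0.0450) / 0.361375 = 0.81 / 0.361375 ≈ 2.2414.

m_S = 2.2414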